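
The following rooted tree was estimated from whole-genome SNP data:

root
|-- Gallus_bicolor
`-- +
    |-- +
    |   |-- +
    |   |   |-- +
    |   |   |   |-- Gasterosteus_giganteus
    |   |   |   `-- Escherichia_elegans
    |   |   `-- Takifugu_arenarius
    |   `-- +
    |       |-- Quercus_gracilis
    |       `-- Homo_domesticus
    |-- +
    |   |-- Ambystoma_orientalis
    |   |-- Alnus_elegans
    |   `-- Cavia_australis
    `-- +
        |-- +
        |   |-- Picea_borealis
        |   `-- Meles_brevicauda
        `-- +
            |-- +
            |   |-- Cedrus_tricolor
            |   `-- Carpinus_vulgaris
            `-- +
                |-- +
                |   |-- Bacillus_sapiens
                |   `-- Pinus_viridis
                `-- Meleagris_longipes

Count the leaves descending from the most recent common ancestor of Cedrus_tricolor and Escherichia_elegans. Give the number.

15

The MRCA of Cedrus_tricolor and Escherichia_elegans is the node subtending ((((Gasterosteus_giganteus,Escherichia_elegans),Takifugu_arenarius),(Quercus_gracilis,Homo_domesticus)),(Ambystoma_orientalis,Alnus_elegans,Cavia_australis),((Picea_borealis,Meles_brevicauda),((Cedrus_tricolor,Carpinus_vulgaris),((Bacillus_sapiens,Pinus_viridis),Meleagris_longipes)))).
That clade contains 15 terminal taxa: Alnus_elegans, Ambystoma_orientalis, Bacillus_sapiens, Carpinus_vulgaris, Cavia_australis, Cedrus_tricolor, Escherichia_elegans, Gasterosteus_giganteus, Homo_domesticus, Meleagris_longipes, Meles_brevicauda, Picea_borealis, Pinus_viridis, Quercus_gracilis, Takifugu_arenarius.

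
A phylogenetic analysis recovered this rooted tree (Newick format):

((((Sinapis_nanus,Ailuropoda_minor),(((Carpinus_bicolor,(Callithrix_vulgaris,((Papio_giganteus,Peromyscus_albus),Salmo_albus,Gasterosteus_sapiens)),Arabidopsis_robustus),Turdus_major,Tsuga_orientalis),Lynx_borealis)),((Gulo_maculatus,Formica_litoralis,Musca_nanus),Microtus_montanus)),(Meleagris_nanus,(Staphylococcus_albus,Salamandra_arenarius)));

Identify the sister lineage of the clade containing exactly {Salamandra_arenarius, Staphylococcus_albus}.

Meleagris_nanus

The clade containing exactly {Salamandra_arenarius, Staphylococcus_albus} attaches to the tree at the node subtending (Meleagris_nanus,(Staphylococcus_albus,Salamandra_arenarius)).
The other lineage descending from that same node — the sister group — is the single tip Meleagris_nanus.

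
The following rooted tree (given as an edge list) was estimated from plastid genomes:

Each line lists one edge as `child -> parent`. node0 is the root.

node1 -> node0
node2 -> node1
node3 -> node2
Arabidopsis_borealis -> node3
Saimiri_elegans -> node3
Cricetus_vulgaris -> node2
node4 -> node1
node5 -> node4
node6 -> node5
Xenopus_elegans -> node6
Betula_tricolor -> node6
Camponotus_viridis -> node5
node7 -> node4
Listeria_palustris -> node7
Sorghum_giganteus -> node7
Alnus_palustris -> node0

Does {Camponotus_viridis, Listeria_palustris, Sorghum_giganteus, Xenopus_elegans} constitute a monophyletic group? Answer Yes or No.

No

The MRCA of the listed taxa subtends (((Xenopus_elegans,Betula_tricolor),Camponotus_viridis),(Listeria_palustris,Sorghum_giganteus)).
That clade also contains Betula_tricolor, which is not in the proposed group, so the group is not monophyletic.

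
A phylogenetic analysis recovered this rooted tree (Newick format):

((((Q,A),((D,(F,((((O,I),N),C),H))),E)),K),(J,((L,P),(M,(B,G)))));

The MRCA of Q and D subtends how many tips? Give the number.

10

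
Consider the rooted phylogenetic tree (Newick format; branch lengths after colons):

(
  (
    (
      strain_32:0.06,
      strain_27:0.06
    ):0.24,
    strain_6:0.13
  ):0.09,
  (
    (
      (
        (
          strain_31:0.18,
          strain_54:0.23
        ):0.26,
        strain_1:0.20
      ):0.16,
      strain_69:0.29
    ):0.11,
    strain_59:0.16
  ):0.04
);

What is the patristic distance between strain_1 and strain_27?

0.90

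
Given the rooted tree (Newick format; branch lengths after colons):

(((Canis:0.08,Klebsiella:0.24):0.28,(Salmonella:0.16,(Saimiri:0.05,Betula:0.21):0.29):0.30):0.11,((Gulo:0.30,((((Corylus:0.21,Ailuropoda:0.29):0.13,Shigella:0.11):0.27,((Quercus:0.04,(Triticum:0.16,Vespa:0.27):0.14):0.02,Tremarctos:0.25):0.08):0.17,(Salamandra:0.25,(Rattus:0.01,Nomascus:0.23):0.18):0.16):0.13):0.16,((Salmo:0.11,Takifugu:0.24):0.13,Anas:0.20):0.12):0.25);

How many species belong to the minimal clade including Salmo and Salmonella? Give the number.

19

The MRCA of Salmo and Salmonella is the root, so the clade is the entire tree.
That clade contains 19 terminal taxa: Ailuropoda, Anas, Betula, Canis, Corylus, Gulo, Klebsiella, Nomascus, Quercus, Rattus, Saimiri, Salamandra, Salmo, Salmonella, Shigella, Takifugu, Tremarctos, Triticum, Vespa.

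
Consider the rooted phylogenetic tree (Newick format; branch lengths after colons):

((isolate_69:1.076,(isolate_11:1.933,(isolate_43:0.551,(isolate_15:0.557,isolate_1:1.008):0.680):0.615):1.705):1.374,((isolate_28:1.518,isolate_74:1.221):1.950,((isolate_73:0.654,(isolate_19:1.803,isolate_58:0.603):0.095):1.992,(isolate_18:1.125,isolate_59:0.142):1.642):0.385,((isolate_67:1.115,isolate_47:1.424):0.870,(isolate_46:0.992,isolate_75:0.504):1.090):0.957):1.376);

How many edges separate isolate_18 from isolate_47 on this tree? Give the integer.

6

The MRCA of isolate_18 and isolate_47 is the node subtending ((isolate_28,isolate_74),((isolate_73,(isolate_19,isolate_58)),(isolate_18,isolate_59)),((isolate_67,isolate_47),(isolate_46,isolate_75))).
From isolate_18 up to that node: 3 branches. From isolate_47 up to the same node: 3 branches. Total: 3 + 3 = 6.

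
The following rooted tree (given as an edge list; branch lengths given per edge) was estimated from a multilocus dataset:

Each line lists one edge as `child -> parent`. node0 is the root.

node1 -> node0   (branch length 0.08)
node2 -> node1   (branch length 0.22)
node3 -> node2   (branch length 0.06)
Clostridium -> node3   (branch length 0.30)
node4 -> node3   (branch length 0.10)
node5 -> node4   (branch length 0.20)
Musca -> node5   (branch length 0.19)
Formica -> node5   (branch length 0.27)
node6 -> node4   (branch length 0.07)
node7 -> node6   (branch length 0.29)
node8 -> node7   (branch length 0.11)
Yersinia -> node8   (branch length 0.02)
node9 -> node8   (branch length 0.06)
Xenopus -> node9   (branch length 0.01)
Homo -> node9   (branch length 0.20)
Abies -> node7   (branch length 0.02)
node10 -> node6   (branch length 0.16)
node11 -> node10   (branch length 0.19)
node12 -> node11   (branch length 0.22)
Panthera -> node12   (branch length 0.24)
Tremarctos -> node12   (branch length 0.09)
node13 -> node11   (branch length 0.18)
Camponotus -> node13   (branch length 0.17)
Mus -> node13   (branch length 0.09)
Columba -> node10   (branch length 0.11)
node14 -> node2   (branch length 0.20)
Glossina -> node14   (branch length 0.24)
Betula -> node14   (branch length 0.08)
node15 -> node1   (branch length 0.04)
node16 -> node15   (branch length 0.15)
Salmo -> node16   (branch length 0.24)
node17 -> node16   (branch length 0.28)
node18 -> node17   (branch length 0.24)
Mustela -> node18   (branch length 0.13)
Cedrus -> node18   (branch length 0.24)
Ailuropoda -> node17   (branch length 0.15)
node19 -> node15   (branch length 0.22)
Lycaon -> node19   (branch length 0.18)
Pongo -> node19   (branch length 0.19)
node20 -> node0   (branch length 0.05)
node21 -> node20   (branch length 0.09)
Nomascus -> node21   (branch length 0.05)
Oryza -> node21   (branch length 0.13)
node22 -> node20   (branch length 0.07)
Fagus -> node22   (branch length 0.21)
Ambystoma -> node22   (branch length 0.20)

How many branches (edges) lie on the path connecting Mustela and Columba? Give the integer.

11

The MRCA of Mustela and Columba is the node subtending (((Clostridium,((Musca,Formica),(((Yersinia,(Xenopus,Homo)),Abies),(((Panthera,Tremarctos),(Camponotus,Mus)),Columba)))),(Glossina,Betula)),((Salmo,((Mustela,Cedrus),Ailuropoda)),(Lycaon,Pongo))).
From Mustela up to that node: 5 branches. From Columba up to the same node: 6 branches. Total: 5 + 6 = 11.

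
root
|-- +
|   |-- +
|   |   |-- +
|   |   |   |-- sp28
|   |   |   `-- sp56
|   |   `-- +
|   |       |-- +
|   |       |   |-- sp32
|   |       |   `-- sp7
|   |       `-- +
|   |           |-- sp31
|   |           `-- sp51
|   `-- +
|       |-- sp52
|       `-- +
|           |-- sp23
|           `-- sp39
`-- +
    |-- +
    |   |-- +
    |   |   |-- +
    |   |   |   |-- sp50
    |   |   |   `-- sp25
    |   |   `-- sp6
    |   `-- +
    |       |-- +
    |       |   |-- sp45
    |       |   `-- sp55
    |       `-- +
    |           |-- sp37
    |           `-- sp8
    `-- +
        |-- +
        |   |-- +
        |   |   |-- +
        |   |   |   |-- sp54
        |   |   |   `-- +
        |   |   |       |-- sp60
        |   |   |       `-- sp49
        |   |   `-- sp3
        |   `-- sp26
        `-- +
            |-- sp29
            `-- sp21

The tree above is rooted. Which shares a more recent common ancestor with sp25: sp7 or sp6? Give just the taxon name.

The MRCA of sp25 and sp6 subtends ((sp50,sp25),sp6) (3 taxa).
The MRCA of sp25 and sp7 is the root, subtending the entire tree (23 taxa).
The first is nested inside the second, so sp25 shares a more recent common ancestor with sp6.

sp6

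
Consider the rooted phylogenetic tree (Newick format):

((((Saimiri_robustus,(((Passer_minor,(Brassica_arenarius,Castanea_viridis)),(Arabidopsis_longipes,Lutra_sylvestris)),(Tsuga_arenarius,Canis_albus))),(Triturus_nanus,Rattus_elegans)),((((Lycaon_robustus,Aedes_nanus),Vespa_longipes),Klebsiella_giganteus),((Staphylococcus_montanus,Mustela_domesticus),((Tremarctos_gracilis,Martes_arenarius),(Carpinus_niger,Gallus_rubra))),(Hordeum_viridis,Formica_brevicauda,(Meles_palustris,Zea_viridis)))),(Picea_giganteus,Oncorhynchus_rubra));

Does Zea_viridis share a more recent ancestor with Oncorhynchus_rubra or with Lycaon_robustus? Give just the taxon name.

The MRCA of Zea_viridis and Lycaon_robustus subtends ((((Lycaon_robustus,Aedes_nanus),Vespa_longipes),Klebsiella_giganteus),((Staphylococcus_montanus,Mustela_domesticus),((Tremarctos_gracilis,Martes_arenarius),(Carpinus_niger,Gallus_rubra))),(Hordeum_viridis,Formica_brevicauda,(Meles_palustris,Zea_viridis))) (14 taxa).
The MRCA of Zea_viridis and Oncorhynchus_rubra is the root, subtending the entire tree (26 taxa).
The first is nested inside the second, so Zea_viridis shares a more recent common ancestor with Lycaon_robustus.

Lycaon_robustus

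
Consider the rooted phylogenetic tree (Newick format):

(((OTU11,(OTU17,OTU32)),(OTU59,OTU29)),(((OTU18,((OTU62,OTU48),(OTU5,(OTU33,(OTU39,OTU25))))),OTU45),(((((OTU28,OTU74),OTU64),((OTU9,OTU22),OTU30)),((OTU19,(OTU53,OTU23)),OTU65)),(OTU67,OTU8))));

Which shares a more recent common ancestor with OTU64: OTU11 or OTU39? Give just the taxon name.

OTU39

The MRCA of OTU64 and OTU39 subtends (((OTU18,((OTU62,OTU48),(OTU5,(OTU33,(OTU39,OTU25))))),OTU45),(((((OTU28,OTU74),OTU64),((OTU9,OTU22),OTU30)),((OTU19,(OTU53,OTU23)),OTU65)),(OTU67,OTU8))) (20 taxa).
The MRCA of OTU64 and OTU11 is the root, subtending the entire tree (25 taxa).
The first is nested inside the second, so OTU64 shares a more recent common ancestor with OTU39.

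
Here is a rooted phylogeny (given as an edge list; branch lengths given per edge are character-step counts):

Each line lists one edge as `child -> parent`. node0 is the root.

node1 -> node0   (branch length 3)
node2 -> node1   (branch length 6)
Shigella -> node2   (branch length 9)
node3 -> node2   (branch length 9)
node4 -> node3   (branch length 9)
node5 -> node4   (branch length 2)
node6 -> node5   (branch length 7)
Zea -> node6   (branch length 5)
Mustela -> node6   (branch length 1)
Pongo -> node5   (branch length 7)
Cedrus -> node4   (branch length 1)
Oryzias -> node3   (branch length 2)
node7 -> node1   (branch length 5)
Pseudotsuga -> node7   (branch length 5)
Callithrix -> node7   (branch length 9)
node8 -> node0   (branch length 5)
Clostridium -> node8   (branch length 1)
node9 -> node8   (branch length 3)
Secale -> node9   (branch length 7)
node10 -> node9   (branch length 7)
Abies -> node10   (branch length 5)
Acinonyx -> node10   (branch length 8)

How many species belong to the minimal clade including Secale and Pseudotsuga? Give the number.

12

The MRCA of Secale and Pseudotsuga is the root, so the clade is the entire tree.
That clade contains 12 terminal taxa: Abies, Acinonyx, Callithrix, Cedrus, Clostridium, Mustela, Oryzias, Pongo, Pseudotsuga, Secale, Shigella, Zea.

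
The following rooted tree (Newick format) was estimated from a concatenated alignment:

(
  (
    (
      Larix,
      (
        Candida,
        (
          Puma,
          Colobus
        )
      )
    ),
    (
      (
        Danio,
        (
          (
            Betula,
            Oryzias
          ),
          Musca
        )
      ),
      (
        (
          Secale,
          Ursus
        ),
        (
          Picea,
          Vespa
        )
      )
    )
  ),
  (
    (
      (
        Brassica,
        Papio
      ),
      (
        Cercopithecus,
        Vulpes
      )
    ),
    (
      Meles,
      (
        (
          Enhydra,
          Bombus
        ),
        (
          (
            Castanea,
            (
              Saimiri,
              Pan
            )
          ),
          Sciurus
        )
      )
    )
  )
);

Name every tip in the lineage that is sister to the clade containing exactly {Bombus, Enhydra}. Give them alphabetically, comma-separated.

Castanea, Pan, Saimiri, Sciurus

The clade containing exactly {Bombus, Enhydra} attaches to the tree at the node subtending ((Enhydra,Bombus),((Castanea,(Saimiri,Pan)),Sciurus)).
The other lineage descending from that same node — the sister group — is ((Castanea,(Saimiri,Pan)),Sciurus); its 4 tips in alphabetical order are the answer.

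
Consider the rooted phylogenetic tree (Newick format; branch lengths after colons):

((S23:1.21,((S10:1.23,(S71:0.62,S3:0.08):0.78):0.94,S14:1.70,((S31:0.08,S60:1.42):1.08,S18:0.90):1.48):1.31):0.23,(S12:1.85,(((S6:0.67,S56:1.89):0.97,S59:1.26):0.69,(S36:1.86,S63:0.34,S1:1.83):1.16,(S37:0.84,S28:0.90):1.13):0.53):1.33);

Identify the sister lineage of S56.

S6

S56 attaches to the tree at the node subtending (S6,S56).
The other lineage descending from that same node — the sister group — is the single tip S6.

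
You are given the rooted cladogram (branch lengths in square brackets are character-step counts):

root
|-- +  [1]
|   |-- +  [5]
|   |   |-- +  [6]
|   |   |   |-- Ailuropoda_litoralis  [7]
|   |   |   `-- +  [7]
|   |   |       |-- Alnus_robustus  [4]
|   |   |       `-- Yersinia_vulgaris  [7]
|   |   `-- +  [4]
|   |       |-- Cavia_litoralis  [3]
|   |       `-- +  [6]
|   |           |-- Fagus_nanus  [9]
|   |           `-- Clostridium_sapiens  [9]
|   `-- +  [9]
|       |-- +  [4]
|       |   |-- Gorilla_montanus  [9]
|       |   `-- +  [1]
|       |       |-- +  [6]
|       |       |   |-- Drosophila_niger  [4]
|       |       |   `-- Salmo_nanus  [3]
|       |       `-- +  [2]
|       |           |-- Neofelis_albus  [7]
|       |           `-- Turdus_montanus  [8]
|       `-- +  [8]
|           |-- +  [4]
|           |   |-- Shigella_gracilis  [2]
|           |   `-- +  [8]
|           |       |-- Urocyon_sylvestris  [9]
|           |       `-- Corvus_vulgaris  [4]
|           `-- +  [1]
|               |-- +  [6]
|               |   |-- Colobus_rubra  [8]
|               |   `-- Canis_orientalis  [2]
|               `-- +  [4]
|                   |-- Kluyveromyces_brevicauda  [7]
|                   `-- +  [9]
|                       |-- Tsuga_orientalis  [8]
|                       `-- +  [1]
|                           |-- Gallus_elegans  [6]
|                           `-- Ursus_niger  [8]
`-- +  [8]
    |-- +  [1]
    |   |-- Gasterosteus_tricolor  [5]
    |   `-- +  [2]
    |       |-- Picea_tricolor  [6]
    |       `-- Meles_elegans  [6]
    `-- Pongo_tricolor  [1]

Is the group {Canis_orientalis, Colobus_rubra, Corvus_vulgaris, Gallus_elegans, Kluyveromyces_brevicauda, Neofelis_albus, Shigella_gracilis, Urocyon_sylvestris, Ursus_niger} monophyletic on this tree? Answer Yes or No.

No

The MRCA of the listed taxa subtends ((Gorilla_montanus,((Drosophila_niger,Salmo_nanus),(Neofelis_albus,Turdus_montanus))),((Shigella_gracilis,(Urocyon_sylvestris,Corvus_vulgaris)),((Colobus_rubra,Canis_orientalis),(Kluyveromyces_brevicauda,(Tsuga_orientalis,(Gallus_elegans,Ursus_niger)))))).
That clade also contains Drosophila_niger, Gorilla_montanus, Salmo_nanus, Tsuga_orientalis, Turdus_montanus, which are not in the proposed group, so the group is not monophyletic.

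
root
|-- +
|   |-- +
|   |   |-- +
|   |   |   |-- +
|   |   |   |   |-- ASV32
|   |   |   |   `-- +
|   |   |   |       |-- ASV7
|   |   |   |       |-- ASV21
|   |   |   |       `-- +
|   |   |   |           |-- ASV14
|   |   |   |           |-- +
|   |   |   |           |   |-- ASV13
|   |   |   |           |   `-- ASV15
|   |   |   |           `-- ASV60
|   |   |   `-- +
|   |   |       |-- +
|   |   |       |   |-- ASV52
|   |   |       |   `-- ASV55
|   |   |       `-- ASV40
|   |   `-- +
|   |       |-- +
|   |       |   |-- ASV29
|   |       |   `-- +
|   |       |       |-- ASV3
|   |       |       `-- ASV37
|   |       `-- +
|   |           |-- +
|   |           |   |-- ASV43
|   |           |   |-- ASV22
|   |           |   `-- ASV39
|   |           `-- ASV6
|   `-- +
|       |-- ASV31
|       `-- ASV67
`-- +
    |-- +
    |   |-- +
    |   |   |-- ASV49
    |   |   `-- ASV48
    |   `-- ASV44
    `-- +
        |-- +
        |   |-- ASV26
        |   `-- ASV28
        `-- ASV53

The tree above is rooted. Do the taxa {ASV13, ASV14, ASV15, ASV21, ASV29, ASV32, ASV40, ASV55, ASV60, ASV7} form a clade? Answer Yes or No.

No

The MRCA of the listed taxa subtends (((ASV32,(ASV7,ASV21,(ASV14,(ASV13,ASV15),ASV60))),((ASV52,ASV55),ASV40)),((ASV29,(ASV3,ASV37)),((ASV43,ASV22,ASV39),ASV6))).
That clade also contains ASV22, ASV3, ASV37, ASV39, ASV43, ASV52, ASV6, which are not in the proposed group, so the group is not monophyletic.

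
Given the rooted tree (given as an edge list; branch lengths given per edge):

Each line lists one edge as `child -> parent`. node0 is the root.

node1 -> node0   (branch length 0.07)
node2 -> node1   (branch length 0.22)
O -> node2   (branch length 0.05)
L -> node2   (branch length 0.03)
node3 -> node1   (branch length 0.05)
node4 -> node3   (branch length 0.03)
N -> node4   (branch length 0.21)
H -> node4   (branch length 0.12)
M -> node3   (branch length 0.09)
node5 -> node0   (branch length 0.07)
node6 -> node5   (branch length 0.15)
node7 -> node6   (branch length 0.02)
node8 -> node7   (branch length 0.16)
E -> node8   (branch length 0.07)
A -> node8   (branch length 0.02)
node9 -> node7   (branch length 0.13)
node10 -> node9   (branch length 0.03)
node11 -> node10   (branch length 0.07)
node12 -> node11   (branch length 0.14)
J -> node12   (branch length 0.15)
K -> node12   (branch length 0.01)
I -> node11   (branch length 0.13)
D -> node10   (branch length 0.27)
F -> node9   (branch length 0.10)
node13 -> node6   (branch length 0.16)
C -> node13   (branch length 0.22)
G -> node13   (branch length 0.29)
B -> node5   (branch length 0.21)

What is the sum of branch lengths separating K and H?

0.89

The path runs K → … → MRCA → … → H; the MRCA is the root of the tree.
Branch lengths along that path: 0.01 + 0.14 + 0.07 + 0.03 + 0.13 + 0.02 + 0.15 + 0.07 + 0.07 + 0.05 + 0.03 + 0.12 = 0.89.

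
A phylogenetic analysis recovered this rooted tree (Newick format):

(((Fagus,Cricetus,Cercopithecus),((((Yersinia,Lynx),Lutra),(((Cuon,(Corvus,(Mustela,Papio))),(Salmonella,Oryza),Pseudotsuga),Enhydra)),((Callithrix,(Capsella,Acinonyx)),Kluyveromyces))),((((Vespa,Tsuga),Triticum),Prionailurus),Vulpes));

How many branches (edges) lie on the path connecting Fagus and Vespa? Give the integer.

The MRCA of Fagus and Vespa is the root of the tree.
From Fagus up to that node: 3 branches. From Vespa up to the same node: 5 branches. Total: 3 + 5 = 8.

8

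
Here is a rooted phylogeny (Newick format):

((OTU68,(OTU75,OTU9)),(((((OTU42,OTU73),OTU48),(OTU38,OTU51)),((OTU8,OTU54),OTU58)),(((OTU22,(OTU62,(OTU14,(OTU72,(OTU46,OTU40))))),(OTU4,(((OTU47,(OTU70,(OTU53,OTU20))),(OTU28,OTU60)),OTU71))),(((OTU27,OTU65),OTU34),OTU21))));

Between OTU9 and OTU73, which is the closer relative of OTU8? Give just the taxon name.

The MRCA of OTU8 and OTU73 subtends ((((OTU42,OTU73),OTU48),(OTU38,OTU51)),((OTU8,OTU54),OTU58)) (8 taxa).
The MRCA of OTU8 and OTU9 is the root, subtending the entire tree (29 taxa).
The first is nested inside the second, so OTU8 shares a more recent common ancestor with OTU73.

OTU73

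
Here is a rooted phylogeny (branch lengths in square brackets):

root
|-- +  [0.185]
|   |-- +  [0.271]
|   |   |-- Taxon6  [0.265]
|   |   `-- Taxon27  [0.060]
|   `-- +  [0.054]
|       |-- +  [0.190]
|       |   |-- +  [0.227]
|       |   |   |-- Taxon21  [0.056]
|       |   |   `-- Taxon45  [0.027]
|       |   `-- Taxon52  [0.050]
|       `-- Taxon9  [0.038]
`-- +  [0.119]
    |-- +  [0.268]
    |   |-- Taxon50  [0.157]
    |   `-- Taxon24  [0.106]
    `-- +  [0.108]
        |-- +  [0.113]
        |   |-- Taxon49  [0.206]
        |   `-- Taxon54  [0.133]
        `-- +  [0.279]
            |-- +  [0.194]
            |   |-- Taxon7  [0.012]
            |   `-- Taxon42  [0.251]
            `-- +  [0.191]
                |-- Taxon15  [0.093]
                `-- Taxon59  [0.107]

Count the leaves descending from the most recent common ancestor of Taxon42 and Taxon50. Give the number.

8

The MRCA of Taxon42 and Taxon50 is the node subtending ((Taxon50,Taxon24),((Taxon49,Taxon54),((Taxon7,Taxon42),(Taxon15,Taxon59)))).
That clade contains 8 terminal taxa: Taxon15, Taxon24, Taxon42, Taxon49, Taxon50, Taxon54, Taxon59, Taxon7.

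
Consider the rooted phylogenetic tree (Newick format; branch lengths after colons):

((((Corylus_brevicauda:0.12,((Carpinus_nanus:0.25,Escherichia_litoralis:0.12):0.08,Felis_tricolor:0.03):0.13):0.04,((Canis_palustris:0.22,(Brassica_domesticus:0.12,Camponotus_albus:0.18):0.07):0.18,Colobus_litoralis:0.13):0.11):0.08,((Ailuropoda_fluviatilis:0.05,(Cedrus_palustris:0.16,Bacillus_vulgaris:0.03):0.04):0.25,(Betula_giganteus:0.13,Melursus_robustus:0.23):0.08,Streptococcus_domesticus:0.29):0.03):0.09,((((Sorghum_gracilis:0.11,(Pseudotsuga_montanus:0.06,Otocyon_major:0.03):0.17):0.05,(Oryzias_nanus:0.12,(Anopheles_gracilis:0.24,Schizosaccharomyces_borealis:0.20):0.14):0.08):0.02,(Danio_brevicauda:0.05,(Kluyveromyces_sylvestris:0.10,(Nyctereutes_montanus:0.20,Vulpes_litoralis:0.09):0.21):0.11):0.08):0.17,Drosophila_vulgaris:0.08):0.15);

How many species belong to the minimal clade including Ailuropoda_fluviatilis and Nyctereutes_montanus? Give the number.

The MRCA of Ailuropoda_fluviatilis and Nyctereutes_montanus is the root, so the clade is the entire tree.
That clade contains 25 terminal taxa: Ailuropoda_fluviatilis, Anopheles_gracilis, Bacillus_vulgaris, Betula_giganteus, Brassica_domesticus, Camponotus_albus, Canis_palustris, Carpinus_nanus, Cedrus_palustris, Colobus_litoralis, Corylus_brevicauda, Danio_brevicauda, Drosophila_vulgaris, Escherichia_litoralis, Felis_tricolor, Kluyveromyces_sylvestris, Melursus_robustus, Nyctereutes_montanus, Oryzias_nanus, Otocyon_major, Pseudotsuga_montanus, Schizosaccharomyces_borealis, Sorghum_gracilis, Streptococcus_domesticus, Vulpes_litoralis.

25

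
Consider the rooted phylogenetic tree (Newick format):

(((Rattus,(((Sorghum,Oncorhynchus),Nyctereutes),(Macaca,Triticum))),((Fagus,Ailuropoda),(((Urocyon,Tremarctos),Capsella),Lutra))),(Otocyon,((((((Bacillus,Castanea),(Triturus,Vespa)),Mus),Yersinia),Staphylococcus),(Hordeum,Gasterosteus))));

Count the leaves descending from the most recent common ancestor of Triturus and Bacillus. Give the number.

The MRCA of Triturus and Bacillus is the node subtending ((Bacillus,Castanea),(Triturus,Vespa)).
That clade contains 4 terminal taxa: Bacillus, Castanea, Triturus, Vespa.

4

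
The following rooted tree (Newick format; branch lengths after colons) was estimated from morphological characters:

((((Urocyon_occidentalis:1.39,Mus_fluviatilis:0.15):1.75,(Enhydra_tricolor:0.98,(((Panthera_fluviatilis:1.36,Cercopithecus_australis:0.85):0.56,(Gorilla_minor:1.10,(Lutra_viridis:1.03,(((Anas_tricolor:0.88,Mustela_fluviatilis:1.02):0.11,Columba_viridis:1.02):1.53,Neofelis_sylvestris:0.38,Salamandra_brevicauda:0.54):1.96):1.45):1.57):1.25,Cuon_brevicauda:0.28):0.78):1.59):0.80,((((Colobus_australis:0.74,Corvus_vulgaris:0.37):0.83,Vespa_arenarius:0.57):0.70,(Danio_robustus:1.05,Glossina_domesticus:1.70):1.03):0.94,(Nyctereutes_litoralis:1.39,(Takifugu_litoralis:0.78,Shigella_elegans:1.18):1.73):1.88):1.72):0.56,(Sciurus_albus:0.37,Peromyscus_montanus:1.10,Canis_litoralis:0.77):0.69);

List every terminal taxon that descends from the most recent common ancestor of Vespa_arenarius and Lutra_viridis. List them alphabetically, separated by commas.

Tracing Vespa_arenarius: it sits inside ((Colobus_australis,Corvus_vulgaris),Vespa_arenarius).
Tracing Lutra_viridis: it sits inside (Lutra_viridis,(((Anas_tricolor,Mustela_fluviatilis),Columba_viridis),Neofelis_sylvestris,Salamandra_brevicauda)).
The smallest clade enclosing both is (((Urocyon_occidentalis,Mus_fluviatilis),(Enhydra_tricolor,(((Panthera_fluviatilis,Cercopithecus_australis),(Gorilla_minor,(Lutra_viridis,(((Anas_tricolor,Mustela_fluviatilis),Columba_viridis),Neofelis_sylvestris,Salamandra_brevicauda)))),Cuon_brevicauda))),((((Colobus_australis,Corvus_vulgaris),Vespa_arenarius),(Danio_robustus,Glossina_domesticus)),(Nyctereutes_litoralis,(Takifugu_litoralis,Shigella_elegans)))); the answer is its 21 terminal taxa in alphabetical order.

Anas_tricolor, Cercopithecus_australis, Colobus_australis, Columba_viridis, Corvus_vulgaris, Cuon_brevicauda, Danio_robustus, Enhydra_tricolor, Glossina_domesticus, Gorilla_minor, Lutra_viridis, Mus_fluviatilis, Mustela_fluviatilis, Neofelis_sylvestris, Nyctereutes_litoralis, Panthera_fluviatilis, Salamandra_brevicauda, Shigella_elegans, Takifugu_litoralis, Urocyon_occidentalis, Vespa_arenarius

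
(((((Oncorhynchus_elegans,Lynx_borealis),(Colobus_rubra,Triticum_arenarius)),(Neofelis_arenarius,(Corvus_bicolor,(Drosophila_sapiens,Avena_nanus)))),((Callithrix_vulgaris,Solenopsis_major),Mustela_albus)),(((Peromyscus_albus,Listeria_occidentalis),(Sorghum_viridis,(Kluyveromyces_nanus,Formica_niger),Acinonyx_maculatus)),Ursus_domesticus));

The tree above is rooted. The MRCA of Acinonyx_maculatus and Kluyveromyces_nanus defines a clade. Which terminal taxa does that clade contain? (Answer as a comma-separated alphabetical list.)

Tracing Acinonyx_maculatus: it sits inside (Sorghum_viridis,(Kluyveromyces_nanus,Formica_niger),Acinonyx_maculatus).
Tracing Kluyveromyces_nanus: it sits inside (Kluyveromyces_nanus,Formica_niger).
The smallest clade enclosing both is (Sorghum_viridis,(Kluyveromyces_nanus,Formica_niger),Acinonyx_maculatus); the answer is its 4 terminal taxa in alphabetical order.

Acinonyx_maculatus, Formica_niger, Kluyveromyces_nanus, Sorghum_viridis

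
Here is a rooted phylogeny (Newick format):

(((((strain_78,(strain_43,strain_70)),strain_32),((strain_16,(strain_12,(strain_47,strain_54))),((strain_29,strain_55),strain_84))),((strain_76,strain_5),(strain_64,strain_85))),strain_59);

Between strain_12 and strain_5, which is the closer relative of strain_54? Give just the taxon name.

The MRCA of strain_54 and strain_12 subtends (strain_12,(strain_47,strain_54)) (3 taxa).
The MRCA of strain_54 and strain_5 subtends ((((strain_78,(strain_43,strain_70)),strain_32),((strain_16,(strain_12,(strain_47,strain_54))),((strain_29,strain_55),strain_84))),((strain_76,strain_5),(strain_64,strain_85))) (15 taxa).
The first is nested inside the second, so strain_54 shares a more recent common ancestor with strain_12.

strain_12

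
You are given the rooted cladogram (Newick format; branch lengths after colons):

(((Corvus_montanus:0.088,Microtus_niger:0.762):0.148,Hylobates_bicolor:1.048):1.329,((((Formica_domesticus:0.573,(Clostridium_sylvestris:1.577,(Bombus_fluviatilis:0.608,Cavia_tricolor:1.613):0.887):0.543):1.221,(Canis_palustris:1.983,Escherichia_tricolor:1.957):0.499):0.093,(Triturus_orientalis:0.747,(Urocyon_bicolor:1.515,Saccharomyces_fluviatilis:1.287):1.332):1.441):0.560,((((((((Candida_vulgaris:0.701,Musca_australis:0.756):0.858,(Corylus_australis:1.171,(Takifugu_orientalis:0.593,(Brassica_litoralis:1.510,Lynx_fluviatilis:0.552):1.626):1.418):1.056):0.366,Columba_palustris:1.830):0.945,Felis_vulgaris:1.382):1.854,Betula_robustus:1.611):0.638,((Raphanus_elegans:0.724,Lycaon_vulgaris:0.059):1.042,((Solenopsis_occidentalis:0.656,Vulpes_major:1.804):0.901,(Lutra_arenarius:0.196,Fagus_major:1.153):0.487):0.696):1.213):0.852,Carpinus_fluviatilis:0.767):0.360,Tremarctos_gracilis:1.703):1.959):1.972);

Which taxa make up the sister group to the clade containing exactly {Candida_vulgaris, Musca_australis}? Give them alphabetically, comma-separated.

Brassica_litoralis, Corylus_australis, Lynx_fluviatilis, Takifugu_orientalis

The clade containing exactly {Candida_vulgaris, Musca_australis} attaches to the tree at the node subtending ((Candida_vulgaris,Musca_australis),(Corylus_australis,(Takifugu_orientalis,(Brassica_litoralis,Lynx_fluviatilis)))).
The other lineage descending from that same node — the sister group — is (Corylus_australis,(Takifugu_orientalis,(Brassica_litoralis,Lynx_fluviatilis))); its 4 tips in alphabetical order are the answer.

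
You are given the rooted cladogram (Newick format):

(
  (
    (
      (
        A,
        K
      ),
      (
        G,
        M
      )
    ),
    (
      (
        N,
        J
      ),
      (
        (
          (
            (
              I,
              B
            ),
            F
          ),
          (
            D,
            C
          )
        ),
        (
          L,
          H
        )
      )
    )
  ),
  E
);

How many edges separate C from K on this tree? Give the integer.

8

The MRCA of C and K is the node subtending (((A,K),(G,M)),((N,J),((((I,B),F),(D,C)),(L,H)))).
From C up to that node: 5 branches. From K up to the same node: 3 branches. Total: 5 + 3 = 8.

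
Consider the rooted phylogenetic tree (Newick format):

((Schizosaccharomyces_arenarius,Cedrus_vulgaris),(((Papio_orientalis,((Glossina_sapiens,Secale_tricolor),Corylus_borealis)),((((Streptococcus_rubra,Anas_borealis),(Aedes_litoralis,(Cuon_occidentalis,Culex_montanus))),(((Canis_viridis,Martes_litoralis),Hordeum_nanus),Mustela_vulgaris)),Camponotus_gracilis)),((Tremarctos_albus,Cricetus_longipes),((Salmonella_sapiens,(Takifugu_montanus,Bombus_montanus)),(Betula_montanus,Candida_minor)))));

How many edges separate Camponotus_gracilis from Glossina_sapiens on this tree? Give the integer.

The MRCA of Camponotus_gracilis and Glossina_sapiens is the node subtending ((Papio_orientalis,((Glossina_sapiens,Secale_tricolor),Corylus_borealis)),((((Streptococcus_rubra,Anas_borealis),(Aedes_litoralis,(Cuon_occidentalis,Culex_montanus))),(((Canis_viridis,Martes_litoralis),Hordeum_nanus),Mustela_vulgaris)),Camponotus_gracilis)).
From Camponotus_gracilis up to that node: 2 branches. From Glossina_sapiens up to the same node: 4 branches. Total: 2 + 4 = 6.

6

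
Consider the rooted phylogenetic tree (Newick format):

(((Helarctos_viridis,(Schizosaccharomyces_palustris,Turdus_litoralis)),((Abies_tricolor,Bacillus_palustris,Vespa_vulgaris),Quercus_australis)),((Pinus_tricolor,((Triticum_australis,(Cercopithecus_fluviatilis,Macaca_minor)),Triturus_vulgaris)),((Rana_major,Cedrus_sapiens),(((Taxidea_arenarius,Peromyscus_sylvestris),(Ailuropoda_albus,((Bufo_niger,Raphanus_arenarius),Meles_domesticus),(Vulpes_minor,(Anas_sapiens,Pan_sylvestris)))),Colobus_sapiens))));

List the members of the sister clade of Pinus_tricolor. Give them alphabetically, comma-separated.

Cercopithecus_fluviatilis, Macaca_minor, Triticum_australis, Triturus_vulgaris

Pinus_tricolor attaches to the tree at the node subtending (Pinus_tricolor,((Triticum_australis,(Cercopithecus_fluviatilis,Macaca_minor)),Triturus_vulgaris)).
The other lineage descending from that same node — the sister group — is ((Triticum_australis,(Cercopithecus_fluviatilis,Macaca_minor)),Triturus_vulgaris); its 4 tips in alphabetical order are the answer.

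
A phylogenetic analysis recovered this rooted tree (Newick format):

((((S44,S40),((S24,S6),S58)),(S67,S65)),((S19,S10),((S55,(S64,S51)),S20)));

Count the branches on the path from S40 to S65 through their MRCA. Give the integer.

The MRCA of S40 and S65 is the node subtending (((S44,S40),((S24,S6),S58)),(S67,S65)).
From S40 up to that node: 3 branches. From S65 up to the same node: 2 branches. Total: 3 + 2 = 5.

5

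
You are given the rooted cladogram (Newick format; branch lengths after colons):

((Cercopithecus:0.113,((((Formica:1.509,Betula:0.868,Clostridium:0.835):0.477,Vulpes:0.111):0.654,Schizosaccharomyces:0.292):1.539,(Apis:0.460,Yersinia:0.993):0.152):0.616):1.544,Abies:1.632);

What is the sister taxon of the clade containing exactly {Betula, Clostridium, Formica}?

Vulpes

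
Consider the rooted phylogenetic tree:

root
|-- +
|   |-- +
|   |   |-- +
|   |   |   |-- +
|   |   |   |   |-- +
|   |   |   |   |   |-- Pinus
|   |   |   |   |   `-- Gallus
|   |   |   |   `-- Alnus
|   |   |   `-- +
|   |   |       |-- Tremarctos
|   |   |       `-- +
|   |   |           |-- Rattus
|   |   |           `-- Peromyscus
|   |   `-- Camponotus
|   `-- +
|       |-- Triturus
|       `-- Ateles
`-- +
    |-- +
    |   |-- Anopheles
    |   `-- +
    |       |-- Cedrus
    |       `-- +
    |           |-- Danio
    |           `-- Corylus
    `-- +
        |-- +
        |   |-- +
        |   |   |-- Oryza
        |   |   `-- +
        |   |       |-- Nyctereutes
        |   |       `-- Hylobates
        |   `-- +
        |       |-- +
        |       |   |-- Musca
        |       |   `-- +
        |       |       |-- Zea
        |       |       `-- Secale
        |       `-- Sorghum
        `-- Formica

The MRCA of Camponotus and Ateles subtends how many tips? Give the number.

9

The MRCA of Camponotus and Ateles is the node subtending (((((Pinus,Gallus),Alnus),(Tremarctos,(Rattus,Peromyscus))),Camponotus),(Triturus,Ateles)).
That clade contains 9 terminal taxa: Alnus, Ateles, Camponotus, Gallus, Peromyscus, Pinus, Rattus, Tremarctos, Triturus.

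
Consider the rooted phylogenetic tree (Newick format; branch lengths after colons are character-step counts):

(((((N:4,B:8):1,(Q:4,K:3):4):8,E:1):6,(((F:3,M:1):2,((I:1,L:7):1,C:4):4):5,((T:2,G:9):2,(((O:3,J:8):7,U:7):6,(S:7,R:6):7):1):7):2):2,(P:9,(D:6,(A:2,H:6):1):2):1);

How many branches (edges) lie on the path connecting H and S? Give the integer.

10

The MRCA of H and S is the root of the tree.
From H up to that node: 4 branches. From S up to the same node: 6 branches. Total: 4 + 6 = 10.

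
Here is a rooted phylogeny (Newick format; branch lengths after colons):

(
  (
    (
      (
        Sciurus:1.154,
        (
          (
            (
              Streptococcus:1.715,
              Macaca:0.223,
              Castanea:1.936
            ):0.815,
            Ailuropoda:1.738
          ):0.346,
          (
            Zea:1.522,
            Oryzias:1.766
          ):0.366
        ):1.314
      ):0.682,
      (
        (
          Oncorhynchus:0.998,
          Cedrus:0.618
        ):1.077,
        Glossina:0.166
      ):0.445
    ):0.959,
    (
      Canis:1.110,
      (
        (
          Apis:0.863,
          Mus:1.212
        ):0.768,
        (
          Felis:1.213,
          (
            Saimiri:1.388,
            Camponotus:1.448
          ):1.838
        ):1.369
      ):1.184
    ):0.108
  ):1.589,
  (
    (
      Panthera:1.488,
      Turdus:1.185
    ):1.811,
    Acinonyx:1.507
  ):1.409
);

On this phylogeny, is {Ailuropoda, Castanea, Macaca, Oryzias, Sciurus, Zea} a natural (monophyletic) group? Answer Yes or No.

The MRCA of the listed taxa subtends (Sciurus,(((Streptococcus,Macaca,Castanea),Ailuropoda),(Zea,Oryzias))).
That clade also contains Streptococcus, which is not in the proposed group, so the group is not monophyletic.

No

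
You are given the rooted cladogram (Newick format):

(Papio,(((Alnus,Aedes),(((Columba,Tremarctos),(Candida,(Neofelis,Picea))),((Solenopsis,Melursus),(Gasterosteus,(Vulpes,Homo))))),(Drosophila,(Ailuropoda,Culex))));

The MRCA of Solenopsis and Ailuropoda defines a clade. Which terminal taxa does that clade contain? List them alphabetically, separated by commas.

Aedes, Ailuropoda, Alnus, Candida, Columba, Culex, Drosophila, Gasterosteus, Homo, Melursus, Neofelis, Picea, Solenopsis, Tremarctos, Vulpes

Tracing Solenopsis: it sits inside (Solenopsis,Melursus).
Tracing Ailuropoda: it sits inside (Ailuropoda,Culex).
The smallest clade enclosing both is (((Alnus,Aedes),(((Columba,Tremarctos),(Candida,(Neofelis,Picea))),((Solenopsis,Melursus),(Gasterosteus,(Vulpes,Homo))))),(Drosophila,(Ailuropoda,Culex))); the answer is its 15 terminal taxa in alphabetical order.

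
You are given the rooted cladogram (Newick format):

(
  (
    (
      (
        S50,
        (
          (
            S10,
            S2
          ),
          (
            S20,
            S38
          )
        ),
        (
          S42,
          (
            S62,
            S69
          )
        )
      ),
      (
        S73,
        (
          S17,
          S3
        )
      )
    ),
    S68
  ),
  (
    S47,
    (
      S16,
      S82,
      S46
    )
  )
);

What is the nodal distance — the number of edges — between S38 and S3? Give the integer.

7

The MRCA of S38 and S3 is the node subtending ((S50,((S10,S2),(S20,S38)),(S42,(S62,S69))),(S73,(S17,S3))).
From S38 up to that node: 4 branches. From S3 up to the same node: 3 branches. Total: 4 + 3 = 7.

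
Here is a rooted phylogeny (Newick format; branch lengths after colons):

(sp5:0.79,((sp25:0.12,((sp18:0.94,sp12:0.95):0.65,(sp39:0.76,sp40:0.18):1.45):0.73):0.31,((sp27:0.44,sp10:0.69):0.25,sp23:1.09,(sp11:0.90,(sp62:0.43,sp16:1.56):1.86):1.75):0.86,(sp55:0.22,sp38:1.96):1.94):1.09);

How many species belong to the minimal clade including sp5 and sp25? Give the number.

14

The MRCA of sp5 and sp25 is the root, so the clade is the entire tree.
That clade contains 14 terminal taxa: sp10, sp11, sp12, sp16, sp18, sp23, sp25, sp27, sp38, sp39, sp40, sp5, sp55, sp62.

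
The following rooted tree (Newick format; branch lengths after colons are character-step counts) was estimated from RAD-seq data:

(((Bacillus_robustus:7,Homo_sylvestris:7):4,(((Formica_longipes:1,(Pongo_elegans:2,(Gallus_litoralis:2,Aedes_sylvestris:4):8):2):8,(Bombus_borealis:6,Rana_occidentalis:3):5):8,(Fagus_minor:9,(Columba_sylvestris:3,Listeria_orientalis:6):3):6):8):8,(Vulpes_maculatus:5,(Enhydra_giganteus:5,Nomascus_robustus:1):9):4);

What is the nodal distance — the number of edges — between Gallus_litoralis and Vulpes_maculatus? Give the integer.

9

The MRCA of Gallus_litoralis and Vulpes_maculatus is the root of the tree.
From Gallus_litoralis up to that node: 7 branches. From Vulpes_maculatus up to the same node: 2 branches. Total: 7 + 2 = 9.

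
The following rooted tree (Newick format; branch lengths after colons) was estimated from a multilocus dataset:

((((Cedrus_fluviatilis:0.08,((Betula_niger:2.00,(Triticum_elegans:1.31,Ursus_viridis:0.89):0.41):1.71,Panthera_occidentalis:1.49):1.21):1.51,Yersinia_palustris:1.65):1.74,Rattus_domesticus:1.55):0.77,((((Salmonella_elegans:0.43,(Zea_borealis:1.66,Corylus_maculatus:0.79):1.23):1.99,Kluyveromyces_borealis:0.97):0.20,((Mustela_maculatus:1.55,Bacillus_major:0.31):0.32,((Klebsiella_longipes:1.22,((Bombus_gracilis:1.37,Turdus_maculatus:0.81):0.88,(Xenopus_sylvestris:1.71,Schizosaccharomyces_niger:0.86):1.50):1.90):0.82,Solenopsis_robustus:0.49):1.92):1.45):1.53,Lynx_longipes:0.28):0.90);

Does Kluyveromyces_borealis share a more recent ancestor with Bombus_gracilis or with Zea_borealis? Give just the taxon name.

The MRCA of Kluyveromyces_borealis and Zea_borealis subtends ((Salmonella_elegans,(Zea_borealis,Corylus_maculatus)),Kluyveromyces_borealis) (4 taxa).
The MRCA of Kluyveromyces_borealis and Bombus_gracilis subtends (((Salmonella_elegans,(Zea_borealis,Corylus_maculatus)),Kluyveromyces_borealis),((Mustela_maculatus,Bacillus_major),((Klebsiella_longipes,((Bombus_gracilis,Turdus_maculatus),(Xenopus_sylvestris,Schizosaccharomyces_niger))),Solenopsis_robustus))) (12 taxa).
The first is nested inside the second, so Kluyveromyces_borealis shares a more recent common ancestor with Zea_borealis.

Zea_borealis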